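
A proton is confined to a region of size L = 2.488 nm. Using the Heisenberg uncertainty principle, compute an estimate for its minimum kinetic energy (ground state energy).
838.018 neV

Using the uncertainty principle to estimate ground state energy:

1. The position uncertainty is approximately the confinement size:
   Δx ≈ L = 2.488e-09 m

2. From ΔxΔp ≥ ℏ/2, the minimum momentum uncertainty is:
   Δp ≈ ℏ/(2L) = 2.119e-26 kg·m/s

3. The kinetic energy is approximately:
   KE ≈ (Δp)²/(2m) = (2.119e-26)²/(2 × 1.673e-27 kg)
   KE ≈ 1.343e-25 J = 838.018 neV

This is an order-of-magnitude estimate of the ground state energy.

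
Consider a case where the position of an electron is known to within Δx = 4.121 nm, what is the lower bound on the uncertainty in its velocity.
14.046 km/s

Using the Heisenberg uncertainty principle and Δp = mΔv:
ΔxΔp ≥ ℏ/2
Δx(mΔv) ≥ ℏ/2

The minimum uncertainty in velocity is:
Δv_min = ℏ/(2mΔx)
Δv_min = (1.055e-34 J·s) / (2 × 9.109e-31 kg × 4.121e-09 m)
Δv_min = 1.405e+04 m/s = 14.046 km/s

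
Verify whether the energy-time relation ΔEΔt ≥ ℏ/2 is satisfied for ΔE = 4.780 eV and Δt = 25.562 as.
No, it violates the uncertainty relation.

Calculate the product ΔEΔt:
ΔE = 4.780 eV = 7.658e-19 J
ΔEΔt = (7.658e-19 J) × (2.556e-17 s)
ΔEΔt = 1.958e-35 J·s

Compare to the minimum allowed value ℏ/2:
ℏ/2 = 5.273e-35 J·s

Since ΔEΔt = 1.958e-35 J·s < 5.273e-35 J·s = ℏ/2,
this violates the uncertainty relation.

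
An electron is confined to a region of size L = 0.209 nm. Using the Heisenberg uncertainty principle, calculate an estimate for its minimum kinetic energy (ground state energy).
218.057 meV

Using the uncertainty principle to estimate ground state energy:

1. The position uncertainty is approximately the confinement size:
   Δx ≈ L = 2.090e-10 m

2. From ΔxΔp ≥ ℏ/2, the minimum momentum uncertainty is:
   Δp ≈ ℏ/(2L) = 2.523e-25 kg·m/s

3. The kinetic energy is approximately:
   KE ≈ (Δp)²/(2m) = (2.523e-25)²/(2 × 9.109e-31 kg)
   KE ≈ 3.494e-20 J = 218.057 meV

This is an order-of-magnitude estimate of the ground state energy.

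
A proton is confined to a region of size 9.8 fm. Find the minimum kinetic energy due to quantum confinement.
54.013 keV

Using the uncertainty principle:

1. Position uncertainty: Δx ≈ 9.800e-15 m
2. Minimum momentum uncertainty: Δp = ℏ/(2Δx) = 5.380e-21 kg·m/s
3. Minimum kinetic energy:
   KE = (Δp)²/(2m) = (5.380e-21)²/(2 × 1.673e-27 kg)
   KE = 8.654e-15 J = 54.013 keV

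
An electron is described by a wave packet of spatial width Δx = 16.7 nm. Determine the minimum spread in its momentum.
3.157 × 10^-27 kg·m/s

For a wave packet, the spatial width Δx and momentum spread Δp are related by the uncertainty principle:
ΔxΔp ≥ ℏ/2

The minimum momentum spread is:
Δp_min = ℏ/(2Δx)
Δp_min = (1.055e-34 J·s) / (2 × 1.670e-08 m)
Δp_min = 3.157e-27 kg·m/s

A wave packet cannot have both a well-defined position and well-defined momentum.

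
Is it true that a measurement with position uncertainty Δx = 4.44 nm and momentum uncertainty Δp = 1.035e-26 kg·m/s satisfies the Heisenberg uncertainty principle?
No, it violates the uncertainty principle (impossible measurement).

Calculate the product ΔxΔp:
ΔxΔp = (4.440e-09 m) × (1.035e-26 kg·m/s)
ΔxΔp = 4.595e-35 J·s

Compare to the minimum allowed value ℏ/2:
ℏ/2 = 5.273e-35 J·s

Since ΔxΔp = 4.595e-35 J·s < 5.273e-35 J·s = ℏ/2,
the measurement violates the uncertainty principle.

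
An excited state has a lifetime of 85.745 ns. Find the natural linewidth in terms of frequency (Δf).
928.071 kHz

Using the energy-time uncertainty principle and E = hf:
ΔEΔt ≥ ℏ/2
hΔf·Δt ≥ ℏ/2

The minimum frequency uncertainty is:
Δf = ℏ/(2hτ) = 1/(4πτ)
Δf = 1/(4π × 8.575e-08 s)
Δf = 9.281e+05 Hz = 928.071 kHz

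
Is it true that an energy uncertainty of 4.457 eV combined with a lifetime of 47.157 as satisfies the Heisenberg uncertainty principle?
No, it violates the uncertainty relation.

Calculate the product ΔEΔt:
ΔE = 4.457 eV = 7.141e-19 J
ΔEΔt = (7.141e-19 J) × (4.716e-17 s)
ΔEΔt = 3.367e-35 J·s

Compare to the minimum allowed value ℏ/2:
ℏ/2 = 5.273e-35 J·s

Since ΔEΔt = 3.367e-35 J·s < 5.273e-35 J·s = ℏ/2,
this violates the uncertainty relation.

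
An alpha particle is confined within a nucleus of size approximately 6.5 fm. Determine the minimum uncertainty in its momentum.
8.112 × 10^-21 kg·m/s

Using the Heisenberg uncertainty principle:
ΔxΔp ≥ ℏ/2

With Δx ≈ L = 6.500e-15 m (the confinement size):
Δp_min = ℏ/(2Δx)
Δp_min = (1.055e-34 J·s) / (2 × 6.500e-15 m)
Δp_min = 8.112e-21 kg·m/s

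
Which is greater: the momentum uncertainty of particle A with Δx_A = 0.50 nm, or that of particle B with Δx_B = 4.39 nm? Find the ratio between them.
Particle A has the larger minimum momentum uncertainty, by a factor of 8.78.

For each particle, the minimum momentum uncertainty is Δp_min = ℏ/(2Δx):

Particle A: Δp_A = ℏ/(2×5.000e-10 m) = 1.055e-25 kg·m/s
Particle B: Δp_B = ℏ/(2×4.390e-09 m) = 1.201e-26 kg·m/s

Ratio: Δp_A/Δp_B = 8.78

Since Δp_min ∝ 1/Δx, the particle with smaller position uncertainty (A) has larger momentum uncertainty.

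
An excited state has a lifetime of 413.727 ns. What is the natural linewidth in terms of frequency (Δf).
192.343 kHz

Using the energy-time uncertainty principle and E = hf:
ΔEΔt ≥ ℏ/2
hΔf·Δt ≥ ℏ/2

The minimum frequency uncertainty is:
Δf = ℏ/(2hτ) = 1/(4πτ)
Δf = 1/(4π × 4.137e-07 s)
Δf = 1.923e+05 Hz = 192.343 kHz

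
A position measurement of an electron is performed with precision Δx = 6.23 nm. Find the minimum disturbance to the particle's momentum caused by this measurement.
8.464 × 10^-27 kg·m/s

The uncertainty principle implies that measuring position disturbs momentum:
ΔxΔp ≥ ℏ/2

When we measure position with precision Δx, we necessarily introduce a momentum uncertainty:
Δp ≥ ℏ/(2Δx)
Δp_min = (1.055e-34 J·s) / (2 × 6.230e-09 m)
Δp_min = 8.464e-27 kg·m/s

The more precisely we measure position, the greater the momentum disturbance.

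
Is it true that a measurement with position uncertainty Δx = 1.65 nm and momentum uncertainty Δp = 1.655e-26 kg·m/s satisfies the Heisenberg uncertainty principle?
No, it violates the uncertainty principle (impossible measurement).

Calculate the product ΔxΔp:
ΔxΔp = (1.650e-09 m) × (1.655e-26 kg·m/s)
ΔxΔp = 2.731e-35 J·s

Compare to the minimum allowed value ℏ/2:
ℏ/2 = 5.273e-35 J·s

Since ΔxΔp = 2.731e-35 J·s < 5.273e-35 J·s = ℏ/2,
the measurement violates the uncertainty principle.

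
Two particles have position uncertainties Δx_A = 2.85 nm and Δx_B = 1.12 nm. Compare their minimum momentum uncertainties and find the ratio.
Particle B has the larger minimum momentum uncertainty, by a factor of 2.54.

For each particle, the minimum momentum uncertainty is Δp_min = ℏ/(2Δx):

Particle A: Δp_A = ℏ/(2×2.850e-09 m) = 1.850e-26 kg·m/s
Particle B: Δp_B = ℏ/(2×1.120e-09 m) = 4.708e-26 kg·m/s

Ratio: Δp_B/Δp_A = 2.54

Since Δp_min ∝ 1/Δx, the particle with smaller position uncertainty (B) has larger momentum uncertainty.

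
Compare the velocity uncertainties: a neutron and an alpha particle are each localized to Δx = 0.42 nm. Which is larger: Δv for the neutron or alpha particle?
The neutron has the larger minimum velocity uncertainty, by a ratio of 4.0.

For both particles, Δp_min = ℏ/(2Δx) = 1.255e-25 kg·m/s (same for both).

The velocity uncertainty is Δv = Δp/m:
- neutron: Δv = 1.255e-25 / 1.675e-27 = 7.496e+01 m/s = 74.955 m/s
- alpha particle: Δv = 1.255e-25 / 6.645e-27 = 1.889e+01 m/s = 18.894 m/s

Ratio: 7.496e+01 / 1.889e+01 = 4.0

The lighter particle has larger velocity uncertainty because Δv ∝ 1/m.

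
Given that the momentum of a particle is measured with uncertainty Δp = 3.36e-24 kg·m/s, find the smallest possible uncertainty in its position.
15.693 pm

Using the Heisenberg uncertainty principle:
ΔxΔp ≥ ℏ/2

The minimum uncertainty in position is:
Δx_min = ℏ/(2Δp)
Δx_min = (1.055e-34 J·s) / (2 × 3.360e-24 kg·m/s)
Δx_min = 1.569e-11 m = 15.693 pm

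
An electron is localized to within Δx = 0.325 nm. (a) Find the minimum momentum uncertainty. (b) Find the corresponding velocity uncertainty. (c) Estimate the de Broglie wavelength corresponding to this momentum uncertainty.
(a) Δp_min = 1.622 × 10^-25 kg·m/s
(b) Δv_min = 178.104 km/s
(c) λ_dB = 4.084 nm

Step-by-step:

(a) From the uncertainty principle:
Δp_min = ℏ/(2Δx) = (1.055e-34 J·s)/(2 × 3.250e-10 m) = 1.622e-25 kg·m/s

(b) The velocity uncertainty:
Δv = Δp/m = (1.622e-25 kg·m/s)/(9.109e-31 kg) = 1.781e+05 m/s = 178.104 km/s

(c) The de Broglie wavelength for this momentum:
λ = h/p = (6.626e-34 J·s)/(1.622e-25 kg·m/s) = 4.084e-09 m = 4.084 nm

Note: The de Broglie wavelength is comparable to the localization size, as expected from wave-particle duality.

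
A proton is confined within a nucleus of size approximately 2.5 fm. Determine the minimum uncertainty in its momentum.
2.109 × 10^-20 kg·m/s

Using the Heisenberg uncertainty principle:
ΔxΔp ≥ ℏ/2

With Δx ≈ L = 2.500e-15 m (the confinement size):
Δp_min = ℏ/(2Δx)
Δp_min = (1.055e-34 J·s) / (2 × 2.500e-15 m)
Δp_min = 2.109e-20 kg·m/s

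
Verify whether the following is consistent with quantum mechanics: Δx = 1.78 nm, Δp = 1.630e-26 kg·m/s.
No, it violates the uncertainty principle (impossible measurement).

Calculate the product ΔxΔp:
ΔxΔp = (1.780e-09 m) × (1.630e-26 kg·m/s)
ΔxΔp = 2.901e-35 J·s

Compare to the minimum allowed value ℏ/2:
ℏ/2 = 5.273e-35 J·s

Since ΔxΔp = 2.901e-35 J·s < 5.273e-35 J·s = ℏ/2,
the measurement violates the uncertainty principle.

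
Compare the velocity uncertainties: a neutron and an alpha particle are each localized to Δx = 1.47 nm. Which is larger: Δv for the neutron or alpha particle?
The neutron has the larger minimum velocity uncertainty, by a ratio of 4.0.

For both particles, Δp_min = ℏ/(2Δx) = 3.587e-26 kg·m/s (same for both).

The velocity uncertainty is Δv = Δp/m:
- neutron: Δv = 3.587e-26 / 1.675e-27 = 2.142e+01 m/s = 21.416 m/s
- alpha particle: Δv = 3.587e-26 / 6.645e-27 = 5.398e+00 m/s = 5.398 m/s

Ratio: 2.142e+01 / 5.398e+00 = 4.0

The lighter particle has larger velocity uncertainty because Δv ∝ 1/m.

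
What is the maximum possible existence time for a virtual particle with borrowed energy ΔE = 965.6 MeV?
3.408 × 10^-25 s

Using the energy-time uncertainty principle:
ΔEΔt ≥ ℏ/2

For a virtual particle borrowing energy ΔE, the maximum lifetime is:
Δt_max = ℏ/(2ΔE)

Converting energy:
ΔE = 965.6 MeV = 1.547e-10 J

Δt_max = (1.055e-34 J·s) / (2 × 1.547e-10 J)
Δt_max = 3.408e-25 s = 3.408 × 10^-25 s

Virtual particles with higher borrowed energy exist for shorter times.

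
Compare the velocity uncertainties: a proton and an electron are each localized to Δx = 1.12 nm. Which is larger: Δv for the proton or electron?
The electron has the larger minimum velocity uncertainty, by a ratio of 1836.2.

For both particles, Δp_min = ℏ/(2Δx) = 4.708e-26 kg·m/s (same for both).

The velocity uncertainty is Δv = Δp/m:
- proton: Δv = 4.708e-26 / 1.673e-27 = 2.815e+01 m/s = 28.147 m/s
- electron: Δv = 4.708e-26 / 9.109e-31 = 5.168e+04 m/s = 51.682 km/s

Ratio: 5.168e+04 / 2.815e+01 = 1836.2

The lighter particle has larger velocity uncertainty because Δv ∝ 1/m.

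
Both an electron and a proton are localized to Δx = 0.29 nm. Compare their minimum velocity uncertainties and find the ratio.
The electron has the larger minimum velocity uncertainty, by a ratio of 1836.2.

For both particles, Δp_min = ℏ/(2Δx) = 1.818e-25 kg·m/s (same for both).

The velocity uncertainty is Δv = Δp/m:
- electron: Δv = 1.818e-25 / 9.109e-31 = 1.996e+05 m/s = 199.599 km/s
- proton: Δv = 1.818e-25 / 1.673e-27 = 1.087e+02 m/s = 108.705 m/s

Ratio: 1.996e+05 / 1.087e+02 = 1836.2

The lighter particle has larger velocity uncertainty because Δv ∝ 1/m.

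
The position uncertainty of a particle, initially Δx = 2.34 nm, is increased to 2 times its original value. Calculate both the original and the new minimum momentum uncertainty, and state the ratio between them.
Original Δp_min = 2.253 × 10^-26 kg·m/s; new Δp'_min = 1.127 × 10^-26 kg·m/s; ratio Δp'_min/Δp_min = 1/2.

From the uncertainty principle ΔxΔp ≥ ℏ/2, the minimum momentum uncertainty is Δp_min = ℏ/(2Δx).

Original (Δx = 2.34 nm = 2.340e-09 m):
Δp_min = (1.055e-34 J·s)/(2 × 2.340e-09 m) = 2.253e-26 kg·m/s

When Δx → 2Δx:
Δp'_min = ℏ/(2 × 2Δx) = (1/2) × ℏ/(2Δx) = (1/2) × Δp_min
Δp'_min = 1/2 × 2.253e-26 kg·m/s = 1.127e-26 kg·m/s

Since Δp_min ∝ 1/Δx, when Δx is increased to 2 times its original value, Δp_min decreases to 1/2 of its original value.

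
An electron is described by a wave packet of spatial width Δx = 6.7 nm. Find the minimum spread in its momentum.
7.870 × 10^-27 kg·m/s

For a wave packet, the spatial width Δx and momentum spread Δp are related by the uncertainty principle:
ΔxΔp ≥ ℏ/2

The minimum momentum spread is:
Δp_min = ℏ/(2Δx)
Δp_min = (1.055e-34 J·s) / (2 × 6.700e-09 m)
Δp_min = 7.870e-27 kg·m/s

A wave packet cannot have both a well-defined position and well-defined momentum.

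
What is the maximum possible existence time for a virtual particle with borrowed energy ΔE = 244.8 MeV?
1.344 ys

Using the energy-time uncertainty principle:
ΔEΔt ≥ ℏ/2

For a virtual particle borrowing energy ΔE, the maximum lifetime is:
Δt_max = ℏ/(2ΔE)

Converting energy:
ΔE = 244.8 MeV = 3.922e-11 J

Δt_max = (1.055e-34 J·s) / (2 × 3.922e-11 J)
Δt_max = 1.344e-24 s = 1.344 ys

Virtual particles with higher borrowed energy exist for shorter times.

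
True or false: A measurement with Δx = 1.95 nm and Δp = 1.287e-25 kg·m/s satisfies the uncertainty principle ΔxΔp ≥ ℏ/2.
Yes, it satisfies the uncertainty principle.

Calculate the product ΔxΔp:
ΔxΔp = (1.950e-09 m) × (1.287e-25 kg·m/s)
ΔxΔp = 2.510e-34 J·s

Compare to the minimum allowed value ℏ/2:
ℏ/2 = 5.273e-35 J·s

Since ΔxΔp = 2.510e-34 J·s ≥ 5.273e-35 J·s = ℏ/2,
the measurement satisfies the uncertainty principle.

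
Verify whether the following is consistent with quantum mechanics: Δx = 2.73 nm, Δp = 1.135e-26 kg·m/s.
No, it violates the uncertainty principle (impossible measurement).

Calculate the product ΔxΔp:
ΔxΔp = (2.730e-09 m) × (1.135e-26 kg·m/s)
ΔxΔp = 3.099e-35 J·s

Compare to the minimum allowed value ℏ/2:
ℏ/2 = 5.273e-35 J·s

Since ΔxΔp = 3.099e-35 J·s < 5.273e-35 J·s = ℏ/2,
the measurement violates the uncertainty principle.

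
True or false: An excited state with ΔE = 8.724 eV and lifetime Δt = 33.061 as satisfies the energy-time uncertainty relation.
No, it violates the uncertainty relation.

Calculate the product ΔEΔt:
ΔE = 8.724 eV = 1.398e-18 J
ΔEΔt = (1.398e-18 J) × (3.306e-17 s)
ΔEΔt = 4.621e-35 J·s

Compare to the minimum allowed value ℏ/2:
ℏ/2 = 5.273e-35 J·s

Since ΔEΔt = 4.621e-35 J·s < 5.273e-35 J·s = ℏ/2,
this violates the uncertainty relation.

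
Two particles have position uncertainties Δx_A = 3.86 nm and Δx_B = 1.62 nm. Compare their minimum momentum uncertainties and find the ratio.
Particle B has the larger minimum momentum uncertainty, by a factor of 2.38.

For each particle, the minimum momentum uncertainty is Δp_min = ℏ/(2Δx):

Particle A: Δp_A = ℏ/(2×3.860e-09 m) = 1.366e-26 kg·m/s
Particle B: Δp_B = ℏ/(2×1.620e-09 m) = 3.255e-26 kg·m/s

Ratio: Δp_B/Δp_A = 2.38

Since Δp_min ∝ 1/Δx, the particle with smaller position uncertainty (B) has larger momentum uncertainty.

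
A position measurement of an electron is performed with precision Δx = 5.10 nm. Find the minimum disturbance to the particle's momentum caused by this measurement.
1.034 × 10^-26 kg·m/s

The uncertainty principle implies that measuring position disturbs momentum:
ΔxΔp ≥ ℏ/2

When we measure position with precision Δx, we necessarily introduce a momentum uncertainty:
Δp ≥ ℏ/(2Δx)
Δp_min = (1.055e-34 J·s) / (2 × 5.100e-09 m)
Δp_min = 1.034e-26 kg·m/s

The more precisely we measure position, the greater the momentum disturbance.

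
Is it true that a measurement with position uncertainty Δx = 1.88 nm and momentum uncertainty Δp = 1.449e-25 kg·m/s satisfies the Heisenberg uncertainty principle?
Yes, it satisfies the uncertainty principle.

Calculate the product ΔxΔp:
ΔxΔp = (1.880e-09 m) × (1.449e-25 kg·m/s)
ΔxΔp = 2.724e-34 J·s

Compare to the minimum allowed value ℏ/2:
ℏ/2 = 5.273e-35 J·s

Since ΔxΔp = 2.724e-34 J·s ≥ 5.273e-35 J·s = ℏ/2,
the measurement satisfies the uncertainty principle.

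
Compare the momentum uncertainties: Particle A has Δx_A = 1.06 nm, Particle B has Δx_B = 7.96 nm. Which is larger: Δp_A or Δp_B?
Particle A has the larger minimum momentum uncertainty, by a factor of 7.51.

For each particle, the minimum momentum uncertainty is Δp_min = ℏ/(2Δx):

Particle A: Δp_A = ℏ/(2×1.060e-09 m) = 4.974e-26 kg·m/s
Particle B: Δp_B = ℏ/(2×7.960e-09 m) = 6.624e-27 kg·m/s

Ratio: Δp_A/Δp_B = 7.51

Since Δp_min ∝ 1/Δx, the particle with smaller position uncertainty (A) has larger momentum uncertainty.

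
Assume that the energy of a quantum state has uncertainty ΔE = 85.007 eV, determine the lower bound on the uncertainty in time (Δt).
3.872 as

Using the energy-time uncertainty principle:
ΔEΔt ≥ ℏ/2

The minimum uncertainty in time is:
Δt_min = ℏ/(2ΔE)
Δt_min = (1.055e-34 J·s) / (2 × 1.362e-17 J)
Δt_min = 3.872e-18 s = 3.872 as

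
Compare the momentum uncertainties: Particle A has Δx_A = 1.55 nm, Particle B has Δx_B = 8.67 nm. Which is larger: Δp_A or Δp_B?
Particle A has the larger minimum momentum uncertainty, by a factor of 5.59.

For each particle, the minimum momentum uncertainty is Δp_min = ℏ/(2Δx):

Particle A: Δp_A = ℏ/(2×1.550e-09 m) = 3.402e-26 kg·m/s
Particle B: Δp_B = ℏ/(2×8.670e-09 m) = 6.082e-27 kg·m/s

Ratio: Δp_A/Δp_B = 5.59

Since Δp_min ∝ 1/Δx, the particle with smaller position uncertainty (A) has larger momentum uncertainty.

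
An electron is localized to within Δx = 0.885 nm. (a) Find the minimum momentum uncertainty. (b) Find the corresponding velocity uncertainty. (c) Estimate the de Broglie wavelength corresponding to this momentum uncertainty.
(a) Δp_min = 5.958 × 10^-26 kg·m/s
(b) Δv_min = 65.405 km/s
(c) λ_dB = 11.121 nm

Step-by-step:

(a) From the uncertainty principle:
Δp_min = ℏ/(2Δx) = (1.055e-34 J·s)/(2 × 8.850e-10 m) = 5.958e-26 kg·m/s

(b) The velocity uncertainty:
Δv = Δp/m = (5.958e-26 kg·m/s)/(9.109e-31 kg) = 6.541e+04 m/s = 65.405 km/s

(c) The de Broglie wavelength for this momentum:
λ = h/p = (6.626e-34 J·s)/(5.958e-26 kg·m/s) = 1.112e-08 m = 11.121 nm

Note: The de Broglie wavelength is comparable to the localization size, as expected from wave-particle duality.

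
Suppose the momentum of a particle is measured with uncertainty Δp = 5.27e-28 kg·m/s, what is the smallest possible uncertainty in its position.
100.054 nm

Using the Heisenberg uncertainty principle:
ΔxΔp ≥ ℏ/2

The minimum uncertainty in position is:
Δx_min = ℏ/(2Δp)
Δx_min = (1.055e-34 J·s) / (2 × 5.270e-28 kg·m/s)
Δx_min = 1.001e-07 m = 100.054 nm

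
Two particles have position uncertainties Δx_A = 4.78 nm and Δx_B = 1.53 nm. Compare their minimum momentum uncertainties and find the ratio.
Particle B has the larger minimum momentum uncertainty, by a factor of 3.12.

For each particle, the minimum momentum uncertainty is Δp_min = ℏ/(2Δx):

Particle A: Δp_A = ℏ/(2×4.780e-09 m) = 1.103e-26 kg·m/s
Particle B: Δp_B = ℏ/(2×1.530e-09 m) = 3.446e-26 kg·m/s

Ratio: Δp_B/Δp_A = 3.12

Since Δp_min ∝ 1/Δx, the particle with smaller position uncertainty (B) has larger momentum uncertainty.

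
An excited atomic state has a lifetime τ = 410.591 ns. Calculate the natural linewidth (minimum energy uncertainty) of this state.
801.542 peV

Using the energy-time uncertainty principle:
ΔEΔt ≥ ℏ/2

The lifetime τ represents the time uncertainty Δt.
The natural linewidth (minimum energy uncertainty) is:

ΔE = ℏ/(2τ)
ΔE = (1.055e-34 J·s) / (2 × 4.106e-07 s)
ΔE = 1.284e-28 J = 801.542 peV

This natural linewidth limits the precision of spectroscopic measurements.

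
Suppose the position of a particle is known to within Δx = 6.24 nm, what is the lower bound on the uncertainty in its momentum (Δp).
8.450 × 10^-27 kg·m/s

Using the Heisenberg uncertainty principle:
ΔxΔp ≥ ℏ/2

The minimum uncertainty in momentum is:
Δp_min = ℏ/(2Δx)
Δp_min = (1.055e-34 J·s) / (2 × 6.240e-09 m)
Δp_min = 8.450e-27 kg·m/s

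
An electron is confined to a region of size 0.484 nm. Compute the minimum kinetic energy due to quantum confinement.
40.660 meV

Using the uncertainty principle:

1. Position uncertainty: Δx ≈ 4.840e-10 m
2. Minimum momentum uncertainty: Δp = ℏ/(2Δx) = 1.089e-25 kg·m/s
3. Minimum kinetic energy:
   KE = (Δp)²/(2m) = (1.089e-25)²/(2 × 9.109e-31 kg)
   KE = 6.515e-21 J = 40.660 meV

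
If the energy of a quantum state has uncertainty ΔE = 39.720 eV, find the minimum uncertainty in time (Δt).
8.286 as

Using the energy-time uncertainty principle:
ΔEΔt ≥ ℏ/2

The minimum uncertainty in time is:
Δt_min = ℏ/(2ΔE)
Δt_min = (1.055e-34 J·s) / (2 × 6.364e-18 J)
Δt_min = 8.286e-18 s = 8.286 as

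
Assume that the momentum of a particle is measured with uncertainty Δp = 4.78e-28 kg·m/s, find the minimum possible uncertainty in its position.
110.311 nm

Using the Heisenberg uncertainty principle:
ΔxΔp ≥ ℏ/2

The minimum uncertainty in position is:
Δx_min = ℏ/(2Δp)
Δx_min = (1.055e-34 J·s) / (2 × 4.780e-28 kg·m/s)
Δx_min = 1.103e-07 m = 110.311 nm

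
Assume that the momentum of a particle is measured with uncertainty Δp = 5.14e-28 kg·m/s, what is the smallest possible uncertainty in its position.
102.585 nm

Using the Heisenberg uncertainty principle:
ΔxΔp ≥ ℏ/2

The minimum uncertainty in position is:
Δx_min = ℏ/(2Δp)
Δx_min = (1.055e-34 J·s) / (2 × 5.140e-28 kg·m/s)
Δx_min = 1.026e-07 m = 102.585 nm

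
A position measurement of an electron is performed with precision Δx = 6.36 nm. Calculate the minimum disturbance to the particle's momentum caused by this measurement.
8.291 × 10^-27 kg·m/s

The uncertainty principle implies that measuring position disturbs momentum:
ΔxΔp ≥ ℏ/2

When we measure position with precision Δx, we necessarily introduce a momentum uncertainty:
Δp ≥ ℏ/(2Δx)
Δp_min = (1.055e-34 J·s) / (2 × 6.360e-09 m)
Δp_min = 8.291e-27 kg·m/s

The more precisely we measure position, the greater the momentum disturbance.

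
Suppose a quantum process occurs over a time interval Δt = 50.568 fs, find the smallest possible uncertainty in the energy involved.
6.508 meV

Using the energy-time uncertainty principle:
ΔEΔt ≥ ℏ/2

The minimum uncertainty in energy is:
ΔE_min = ℏ/(2Δt)
ΔE_min = (1.055e-34 J·s) / (2 × 5.057e-14 s)
ΔE_min = 1.043e-21 J = 6.508 meV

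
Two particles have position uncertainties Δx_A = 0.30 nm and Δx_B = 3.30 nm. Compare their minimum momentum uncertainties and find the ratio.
Particle A has the larger minimum momentum uncertainty, by a factor of 11.00.

For each particle, the minimum momentum uncertainty is Δp_min = ℏ/(2Δx):

Particle A: Δp_A = ℏ/(2×3.000e-10 m) = 1.758e-25 kg·m/s
Particle B: Δp_B = ℏ/(2×3.300e-09 m) = 1.598e-26 kg·m/s

Ratio: Δp_A/Δp_B = 11.00

Since Δp_min ∝ 1/Δx, the particle with smaller position uncertainty (A) has larger momentum uncertainty.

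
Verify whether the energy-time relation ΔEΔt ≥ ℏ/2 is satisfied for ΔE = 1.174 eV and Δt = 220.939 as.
No, it violates the uncertainty relation.

Calculate the product ΔEΔt:
ΔE = 1.174 eV = 1.881e-19 J
ΔEΔt = (1.881e-19 J) × (2.209e-16 s)
ΔEΔt = 4.156e-35 J·s

Compare to the minimum allowed value ℏ/2:
ℏ/2 = 5.273e-35 J·s

Since ΔEΔt = 4.156e-35 J·s < 5.273e-35 J·s = ℏ/2,
this violates the uncertainty relation.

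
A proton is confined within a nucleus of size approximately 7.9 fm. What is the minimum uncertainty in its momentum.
6.675 × 10^-21 kg·m/s

Using the Heisenberg uncertainty principle:
ΔxΔp ≥ ℏ/2

With Δx ≈ L = 7.900e-15 m (the confinement size):
Δp_min = ℏ/(2Δx)
Δp_min = (1.055e-34 J·s) / (2 × 7.900e-15 m)
Δp_min = 6.675e-21 kg·m/s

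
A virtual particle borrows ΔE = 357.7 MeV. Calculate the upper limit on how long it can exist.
9.201 × 10^-25 s

Using the energy-time uncertainty principle:
ΔEΔt ≥ ℏ/2

For a virtual particle borrowing energy ΔE, the maximum lifetime is:
Δt_max = ℏ/(2ΔE)

Converting energy:
ΔE = 357.7 MeV = 5.731e-11 J

Δt_max = (1.055e-34 J·s) / (2 × 5.731e-11 J)
Δt_max = 9.201e-25 s = 9.201 × 10^-25 s

Virtual particles with higher borrowed energy exist for shorter times.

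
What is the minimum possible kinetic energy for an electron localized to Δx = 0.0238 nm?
16.815 eV

Localizing a particle requires giving it sufficient momentum uncertainty:

1. From uncertainty principle: Δp ≥ ℏ/(2Δx)
   Δp_min = (1.055e-34 J·s) / (2 × 2.380e-11 m)
   Δp_min = 2.215e-24 kg·m/s

2. This momentum uncertainty corresponds to kinetic energy:
   KE ≈ (Δp)²/(2m) = (2.215e-24)²/(2 × 9.109e-31 kg)
   KE = 2.694e-18 J = 16.815 eV

Tighter localization requires more energy.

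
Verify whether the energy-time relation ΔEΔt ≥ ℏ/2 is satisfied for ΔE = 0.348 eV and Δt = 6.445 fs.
Yes, it satisfies the uncertainty relation.

Calculate the product ΔEΔt:
ΔE = 0.348 eV = 5.576e-20 J
ΔEΔt = (5.576e-20 J) × (6.445e-15 s)
ΔEΔt = 3.593e-34 J·s

Compare to the minimum allowed value ℏ/2:
ℏ/2 = 5.273e-35 J·s

Since ΔEΔt = 3.593e-34 J·s ≥ 5.273e-35 J·s = ℏ/2,
this satisfies the uncertainty relation.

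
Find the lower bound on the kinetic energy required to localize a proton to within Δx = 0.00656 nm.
120.544 meV

Localizing a particle requires giving it sufficient momentum uncertainty:

1. From uncertainty principle: Δp ≥ ℏ/(2Δx)
   Δp_min = (1.055e-34 J·s) / (2 × 6.560e-12 m)
   Δp_min = 8.038e-24 kg·m/s

2. This momentum uncertainty corresponds to kinetic energy:
   KE ≈ (Δp)²/(2m) = (8.038e-24)²/(2 × 1.673e-27 kg)
   KE = 1.931e-20 J = 120.544 meV

Tighter localization requires more energy.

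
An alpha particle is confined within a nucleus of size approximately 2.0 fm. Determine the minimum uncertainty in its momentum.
2.636 × 10^-20 kg·m/s

Using the Heisenberg uncertainty principle:
ΔxΔp ≥ ℏ/2

With Δx ≈ L = 2.000e-15 m (the confinement size):
Δp_min = ℏ/(2Δx)
Δp_min = (1.055e-34 J·s) / (2 × 2.000e-15 m)
Δp_min = 2.636e-20 kg·m/s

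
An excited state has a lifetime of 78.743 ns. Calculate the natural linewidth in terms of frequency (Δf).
1.011 MHz

Using the energy-time uncertainty principle and E = hf:
ΔEΔt ≥ ℏ/2
hΔf·Δt ≥ ℏ/2

The minimum frequency uncertainty is:
Δf = ℏ/(2hτ) = 1/(4πτ)
Δf = 1/(4π × 7.874e-08 s)
Δf = 1.011e+06 Hz = 1.011 MHz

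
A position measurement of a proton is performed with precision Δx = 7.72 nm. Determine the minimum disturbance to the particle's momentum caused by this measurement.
6.830 × 10^-27 kg·m/s

The uncertainty principle implies that measuring position disturbs momentum:
ΔxΔp ≥ ℏ/2

When we measure position with precision Δx, we necessarily introduce a momentum uncertainty:
Δp ≥ ℏ/(2Δx)
Δp_min = (1.055e-34 J·s) / (2 × 7.720e-09 m)
Δp_min = 6.830e-27 kg·m/s

The more precisely we measure position, the greater the momentum disturbance.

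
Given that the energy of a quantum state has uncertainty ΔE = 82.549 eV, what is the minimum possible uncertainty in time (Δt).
3.987 as

Using the energy-time uncertainty principle:
ΔEΔt ≥ ℏ/2

The minimum uncertainty in time is:
Δt_min = ℏ/(2ΔE)
Δt_min = (1.055e-34 J·s) / (2 × 1.323e-17 J)
Δt_min = 3.987e-18 s = 3.987 as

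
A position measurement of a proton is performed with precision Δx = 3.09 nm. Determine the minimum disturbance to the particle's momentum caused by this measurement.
1.706 × 10^-26 kg·m/s

The uncertainty principle implies that measuring position disturbs momentum:
ΔxΔp ≥ ℏ/2

When we measure position with precision Δx, we necessarily introduce a momentum uncertainty:
Δp ≥ ℏ/(2Δx)
Δp_min = (1.055e-34 J·s) / (2 × 3.090e-09 m)
Δp_min = 1.706e-26 kg·m/s

The more precisely we measure position, the greater the momentum disturbance.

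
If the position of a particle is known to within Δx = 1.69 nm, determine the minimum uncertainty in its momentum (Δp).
3.120 × 10^-26 kg·m/s

Using the Heisenberg uncertainty principle:
ΔxΔp ≥ ℏ/2

The minimum uncertainty in momentum is:
Δp_min = ℏ/(2Δx)
Δp_min = (1.055e-34 J·s) / (2 × 1.690e-09 m)
Δp_min = 3.120e-26 kg·m/s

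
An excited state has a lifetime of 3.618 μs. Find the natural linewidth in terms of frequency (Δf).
21.995 kHz

Using the energy-time uncertainty principle and E = hf:
ΔEΔt ≥ ℏ/2
hΔf·Δt ≥ ℏ/2

The minimum frequency uncertainty is:
Δf = ℏ/(2hτ) = 1/(4πτ)
Δf = 1/(4π × 3.618e-06 s)
Δf = 2.199e+04 Hz = 21.995 kHz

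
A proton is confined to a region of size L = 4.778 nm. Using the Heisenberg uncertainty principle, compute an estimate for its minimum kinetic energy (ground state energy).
227.228 neV

Using the uncertainty principle to estimate ground state energy:

1. The position uncertainty is approximately the confinement size:
   Δx ≈ L = 4.778e-09 m

2. From ΔxΔp ≥ ℏ/2, the minimum momentum uncertainty is:
   Δp ≈ ℏ/(2L) = 1.104e-26 kg·m/s

3. The kinetic energy is approximately:
   KE ≈ (Δp)²/(2m) = (1.104e-26)²/(2 × 1.673e-27 kg)
   KE ≈ 3.641e-26 J = 227.228 neV

This is an order-of-magnitude estimate of the ground state energy.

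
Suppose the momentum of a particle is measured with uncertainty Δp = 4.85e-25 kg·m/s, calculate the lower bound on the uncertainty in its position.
108.719 pm

Using the Heisenberg uncertainty principle:
ΔxΔp ≥ ℏ/2

The minimum uncertainty in position is:
Δx_min = ℏ/(2Δp)
Δx_min = (1.055e-34 J·s) / (2 × 4.850e-25 kg·m/s)
Δx_min = 1.087e-10 m = 108.719 pm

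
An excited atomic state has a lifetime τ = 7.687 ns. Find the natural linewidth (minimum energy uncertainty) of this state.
42.813 neV

Using the energy-time uncertainty principle:
ΔEΔt ≥ ℏ/2

The lifetime τ represents the time uncertainty Δt.
The natural linewidth (minimum energy uncertainty) is:

ΔE = ℏ/(2τ)
ΔE = (1.055e-34 J·s) / (2 × 7.687e-09 s)
ΔE = 6.859e-27 J = 42.813 neV

This natural linewidth limits the precision of spectroscopic measurements.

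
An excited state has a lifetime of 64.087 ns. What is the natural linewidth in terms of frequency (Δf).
1.242 MHz

Using the energy-time uncertainty principle and E = hf:
ΔEΔt ≥ ℏ/2
hΔf·Δt ≥ ℏ/2

The minimum frequency uncertainty is:
Δf = ℏ/(2hτ) = 1/(4πτ)
Δf = 1/(4π × 6.409e-08 s)
Δf = 1.242e+06 Hz = 1.242 MHz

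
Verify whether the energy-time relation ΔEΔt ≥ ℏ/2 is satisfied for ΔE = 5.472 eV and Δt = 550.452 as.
Yes, it satisfies the uncertainty relation.

Calculate the product ΔEΔt:
ΔE = 5.472 eV = 8.767e-19 J
ΔEΔt = (8.767e-19 J) × (5.505e-16 s)
ΔEΔt = 4.826e-34 J·s

Compare to the minimum allowed value ℏ/2:
ℏ/2 = 5.273e-35 J·s

Since ΔEΔt = 4.826e-34 J·s ≥ 5.273e-35 J·s = ℏ/2,
this satisfies the uncertainty relation.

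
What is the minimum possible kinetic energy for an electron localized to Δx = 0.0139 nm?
49.298 eV

Localizing a particle requires giving it sufficient momentum uncertainty:

1. From uncertainty principle: Δp ≥ ℏ/(2Δx)
   Δp_min = (1.055e-34 J·s) / (2 × 1.390e-11 m)
   Δp_min = 3.793e-24 kg·m/s

2. This momentum uncertainty corresponds to kinetic energy:
   KE ≈ (Δp)²/(2m) = (3.793e-24)²/(2 × 9.109e-31 kg)
   KE = 7.898e-18 J = 49.298 eV

Tighter localization requires more energy.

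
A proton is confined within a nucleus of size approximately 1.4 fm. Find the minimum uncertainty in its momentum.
3.766 × 10^-20 kg·m/s

Using the Heisenberg uncertainty principle:
ΔxΔp ≥ ℏ/2

With Δx ≈ L = 1.400e-15 m (the confinement size):
Δp_min = ℏ/(2Δx)
Δp_min = (1.055e-34 J·s) / (2 × 1.400e-15 m)
Δp_min = 3.766e-20 kg·m/s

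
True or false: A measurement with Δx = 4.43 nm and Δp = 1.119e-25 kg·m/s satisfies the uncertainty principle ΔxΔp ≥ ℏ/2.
Yes, it satisfies the uncertainty principle.

Calculate the product ΔxΔp:
ΔxΔp = (4.430e-09 m) × (1.119e-25 kg·m/s)
ΔxΔp = 4.957e-34 J·s

Compare to the minimum allowed value ℏ/2:
ℏ/2 = 5.273e-35 J·s

Since ΔxΔp = 4.957e-34 J·s ≥ 5.273e-35 J·s = ℏ/2,
the measurement satisfies the uncertainty principle.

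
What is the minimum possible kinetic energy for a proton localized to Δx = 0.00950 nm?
57.479 meV

Localizing a particle requires giving it sufficient momentum uncertainty:

1. From uncertainty principle: Δp ≥ ℏ/(2Δx)
   Δp_min = (1.055e-34 J·s) / (2 × 9.500e-12 m)
   Δp_min = 5.550e-24 kg·m/s

2. This momentum uncertainty corresponds to kinetic energy:
   KE ≈ (Δp)²/(2m) = (5.550e-24)²/(2 × 1.673e-27 kg)
   KE = 9.209e-21 J = 57.479 meV

Tighter localization requires more energy.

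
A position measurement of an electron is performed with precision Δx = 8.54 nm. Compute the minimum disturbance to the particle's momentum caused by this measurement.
6.174 × 10^-27 kg·m/s

The uncertainty principle implies that measuring position disturbs momentum:
ΔxΔp ≥ ℏ/2

When we measure position with precision Δx, we necessarily introduce a momentum uncertainty:
Δp ≥ ℏ/(2Δx)
Δp_min = (1.055e-34 J·s) / (2 × 8.540e-09 m)
Δp_min = 6.174e-27 kg·m/s

The more precisely we measure position, the greater the momentum disturbance.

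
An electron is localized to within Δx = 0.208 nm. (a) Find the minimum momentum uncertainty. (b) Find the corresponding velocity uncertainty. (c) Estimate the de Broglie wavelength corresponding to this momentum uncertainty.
(a) Δp_min = 2.535 × 10^-25 kg·m/s
(b) Δv_min = 278.288 km/s
(c) λ_dB = 2.614 nm

Step-by-step:

(a) From the uncertainty principle:
Δp_min = ℏ/(2Δx) = (1.055e-34 J·s)/(2 × 2.080e-10 m) = 2.535e-25 kg·m/s

(b) The velocity uncertainty:
Δv = Δp/m = (2.535e-25 kg·m/s)/(9.109e-31 kg) = 2.783e+05 m/s = 278.288 km/s

(c) The de Broglie wavelength for this momentum:
λ = h/p = (6.626e-34 J·s)/(2.535e-25 kg·m/s) = 2.614e-09 m = 2.614 nm

Note: The de Broglie wavelength is comparable to the localization size, as expected from wave-particle duality.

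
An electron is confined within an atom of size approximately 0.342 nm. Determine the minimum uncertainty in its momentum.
1.542 × 10^-25 kg·m/s

Using the Heisenberg uncertainty principle:
ΔxΔp ≥ ℏ/2

With Δx ≈ L = 3.420e-10 m (the confinement size):
Δp_min = ℏ/(2Δx)
Δp_min = (1.055e-34 J·s) / (2 × 3.420e-10 m)
Δp_min = 1.542e-25 kg·m/s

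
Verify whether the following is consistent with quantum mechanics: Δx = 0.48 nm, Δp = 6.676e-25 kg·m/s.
Yes, it satisfies the uncertainty principle.

Calculate the product ΔxΔp:
ΔxΔp = (4.800e-10 m) × (6.676e-25 kg·m/s)
ΔxΔp = 3.204e-34 J·s

Compare to the minimum allowed value ℏ/2:
ℏ/2 = 5.273e-35 J·s

Since ΔxΔp = 3.204e-34 J·s ≥ 5.273e-35 J·s = ℏ/2,
the measurement satisfies the uncertainty principle.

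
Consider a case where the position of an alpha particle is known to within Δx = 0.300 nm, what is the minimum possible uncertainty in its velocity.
26.452 m/s

Using the Heisenberg uncertainty principle and Δp = mΔv:
ΔxΔp ≥ ℏ/2
Δx(mΔv) ≥ ℏ/2

The minimum uncertainty in velocity is:
Δv_min = ℏ/(2mΔx)
Δv_min = (1.055e-34 J·s) / (2 × 6.645e-27 kg × 3.000e-10 m)
Δv_min = 2.645e+01 m/s = 26.452 m/s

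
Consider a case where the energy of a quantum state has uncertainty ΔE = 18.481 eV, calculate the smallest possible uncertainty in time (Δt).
17.808 as

Using the energy-time uncertainty principle:
ΔEΔt ≥ ℏ/2

The minimum uncertainty in time is:
Δt_min = ℏ/(2ΔE)
Δt_min = (1.055e-34 J·s) / (2 × 2.961e-18 J)
Δt_min = 1.781e-17 s = 17.808 as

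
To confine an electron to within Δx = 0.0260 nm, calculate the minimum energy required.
14.090 eV

Localizing a particle requires giving it sufficient momentum uncertainty:

1. From uncertainty principle: Δp ≥ ℏ/(2Δx)
   Δp_min = (1.055e-34 J·s) / (2 × 2.600e-11 m)
   Δp_min = 2.028e-24 kg·m/s

2. This momentum uncertainty corresponds to kinetic energy:
   KE ≈ (Δp)²/(2m) = (2.028e-24)²/(2 × 9.109e-31 kg)
   KE = 2.257e-18 J = 14.090 eV

Tighter localization requires more energy.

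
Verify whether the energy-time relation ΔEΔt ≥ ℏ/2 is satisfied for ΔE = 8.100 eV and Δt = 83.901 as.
Yes, it satisfies the uncertainty relation.

Calculate the product ΔEΔt:
ΔE = 8.100 eV = 1.298e-18 J
ΔEΔt = (1.298e-18 J) × (8.390e-17 s)
ΔEΔt = 1.089e-34 J·s

Compare to the minimum allowed value ℏ/2:
ℏ/2 = 5.273e-35 J·s

Since ΔEΔt = 1.089e-34 J·s ≥ 5.273e-35 J·s = ℏ/2,
this satisfies the uncertainty relation.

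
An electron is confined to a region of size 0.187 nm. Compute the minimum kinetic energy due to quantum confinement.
272.383 meV

Using the uncertainty principle:

1. Position uncertainty: Δx ≈ 1.870e-10 m
2. Minimum momentum uncertainty: Δp = ℏ/(2Δx) = 2.820e-25 kg·m/s
3. Minimum kinetic energy:
   KE = (Δp)²/(2m) = (2.820e-25)²/(2 × 9.109e-31 kg)
   KE = 4.364e-20 J = 272.383 meV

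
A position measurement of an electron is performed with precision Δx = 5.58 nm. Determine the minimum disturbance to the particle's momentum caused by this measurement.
9.450 × 10^-27 kg·m/s

The uncertainty principle implies that measuring position disturbs momentum:
ΔxΔp ≥ ℏ/2

When we measure position with precision Δx, we necessarily introduce a momentum uncertainty:
Δp ≥ ℏ/(2Δx)
Δp_min = (1.055e-34 J·s) / (2 × 5.580e-09 m)
Δp_min = 9.450e-27 kg·m/s

The more precisely we measure position, the greater the momentum disturbance.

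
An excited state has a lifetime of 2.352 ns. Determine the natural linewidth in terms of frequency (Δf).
33.834 MHz

Using the energy-time uncertainty principle and E = hf:
ΔEΔt ≥ ℏ/2
hΔf·Δt ≥ ℏ/2

The minimum frequency uncertainty is:
Δf = ℏ/(2hτ) = 1/(4πτ)
Δf = 1/(4π × 2.352e-09 s)
Δf = 3.383e+07 Hz = 33.834 MHz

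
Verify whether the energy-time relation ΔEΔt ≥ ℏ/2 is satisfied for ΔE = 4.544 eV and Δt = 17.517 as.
No, it violates the uncertainty relation.

Calculate the product ΔEΔt:
ΔE = 4.544 eV = 7.280e-19 J
ΔEΔt = (7.280e-19 J) × (1.752e-17 s)
ΔEΔt = 1.275e-35 J·s

Compare to the minimum allowed value ℏ/2:
ℏ/2 = 5.273e-35 J·s

Since ΔEΔt = 1.275e-35 J·s < 5.273e-35 J·s = ℏ/2,
this violates the uncertainty relation.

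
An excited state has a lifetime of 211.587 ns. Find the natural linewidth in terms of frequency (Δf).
376.098 kHz

Using the energy-time uncertainty principle and E = hf:
ΔEΔt ≥ ℏ/2
hΔf·Δt ≥ ℏ/2

The minimum frequency uncertainty is:
Δf = ℏ/(2hτ) = 1/(4πτ)
Δf = 1/(4π × 2.116e-07 s)
Δf = 3.761e+05 Hz = 376.098 kHz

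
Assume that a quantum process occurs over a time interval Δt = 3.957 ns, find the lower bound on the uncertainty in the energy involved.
83.171 neV

Using the energy-time uncertainty principle:
ΔEΔt ≥ ℏ/2

The minimum uncertainty in energy is:
ΔE_min = ℏ/(2Δt)
ΔE_min = (1.055e-34 J·s) / (2 × 3.957e-09 s)
ΔE_min = 1.333e-26 J = 83.171 neV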